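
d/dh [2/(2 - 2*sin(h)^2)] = 2*sin(h)/cos(h)^3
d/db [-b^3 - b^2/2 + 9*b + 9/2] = -3*b^2 - b + 9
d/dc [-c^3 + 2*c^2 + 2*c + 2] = -3*c^2 + 4*c + 2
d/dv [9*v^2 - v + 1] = 18*v - 1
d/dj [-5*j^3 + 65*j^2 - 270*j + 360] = -15*j^2 + 130*j - 270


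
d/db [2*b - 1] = 2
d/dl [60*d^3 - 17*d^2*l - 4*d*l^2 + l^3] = -17*d^2 - 8*d*l + 3*l^2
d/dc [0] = 0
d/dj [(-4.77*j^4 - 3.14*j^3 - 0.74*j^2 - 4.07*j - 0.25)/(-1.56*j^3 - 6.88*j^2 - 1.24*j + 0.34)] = (7.4412*j^6 + 65.6352*j^5 + 38.1932*j^4 - 11.3984*j^3 - 31.4568*j^2 - 3.9432*j - 1.6938)/(2.4336*j^6 + 21.4656*j^5 + 51.2032*j^4 + 16.0016*j^3 - 3.1408*j^2 - 0.8432*j + 0.1156)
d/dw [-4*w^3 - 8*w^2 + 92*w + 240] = -12*w^2 - 16*w + 92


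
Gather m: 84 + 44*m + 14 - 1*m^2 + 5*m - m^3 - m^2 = -m^3 - 2*m^2 + 49*m + 98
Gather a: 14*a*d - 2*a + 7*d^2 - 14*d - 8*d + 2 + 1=a*(14*d - 2) + 7*d^2 - 22*d + 3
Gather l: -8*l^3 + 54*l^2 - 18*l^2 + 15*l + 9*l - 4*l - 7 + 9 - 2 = -8*l^3 + 36*l^2 + 20*l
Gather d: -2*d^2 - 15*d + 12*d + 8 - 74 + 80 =-2*d^2 - 3*d + 14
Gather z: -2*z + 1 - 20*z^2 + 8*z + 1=-20*z^2 + 6*z + 2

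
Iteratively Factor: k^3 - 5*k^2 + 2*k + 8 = (k - 4)*(k^2 - k - 2) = (k - 4)*(k + 1)*(k - 2)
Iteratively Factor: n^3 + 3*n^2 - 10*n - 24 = (n - 3)*(n^2 + 6*n + 8) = (n - 3)*(n + 4)*(n + 2)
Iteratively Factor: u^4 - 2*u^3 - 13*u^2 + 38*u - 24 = (u - 2)*(u^3 - 13*u + 12) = (u - 3)*(u - 2)*(u^2 + 3*u - 4) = (u - 3)*(u - 2)*(u - 1)*(u + 4)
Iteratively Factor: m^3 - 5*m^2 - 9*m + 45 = (m + 3)*(m^2 - 8*m + 15) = (m - 5)*(m + 3)*(m - 3)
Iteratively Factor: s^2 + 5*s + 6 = (s + 2)*(s + 3)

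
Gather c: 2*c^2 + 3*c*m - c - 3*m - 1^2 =2*c^2 + c*(3*m - 1) - 3*m - 1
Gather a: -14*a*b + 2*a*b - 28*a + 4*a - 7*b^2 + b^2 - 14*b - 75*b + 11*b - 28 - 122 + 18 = a*(-12*b - 24) - 6*b^2 - 78*b - 132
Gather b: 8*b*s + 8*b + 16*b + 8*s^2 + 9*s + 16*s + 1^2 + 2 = b*(8*s + 24) + 8*s^2 + 25*s + 3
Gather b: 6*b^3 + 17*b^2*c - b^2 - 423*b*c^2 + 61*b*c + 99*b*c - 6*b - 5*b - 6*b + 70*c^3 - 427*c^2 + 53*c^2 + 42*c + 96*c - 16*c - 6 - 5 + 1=6*b^3 + b^2*(17*c - 1) + b*(-423*c^2 + 160*c - 17) + 70*c^3 - 374*c^2 + 122*c - 10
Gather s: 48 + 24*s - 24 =24*s + 24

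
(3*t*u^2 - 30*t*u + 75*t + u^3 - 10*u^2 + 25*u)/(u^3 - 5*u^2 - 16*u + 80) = (3*t*u - 15*t + u^2 - 5*u)/(u^2 - 16)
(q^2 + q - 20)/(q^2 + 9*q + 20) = (q - 4)/(q + 4)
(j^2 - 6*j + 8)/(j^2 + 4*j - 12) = (j - 4)/(j + 6)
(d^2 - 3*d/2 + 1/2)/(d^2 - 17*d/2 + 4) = (d - 1)/(d - 8)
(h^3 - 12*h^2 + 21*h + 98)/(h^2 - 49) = (h^2 - 5*h - 14)/(h + 7)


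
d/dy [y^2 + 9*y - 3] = 2*y + 9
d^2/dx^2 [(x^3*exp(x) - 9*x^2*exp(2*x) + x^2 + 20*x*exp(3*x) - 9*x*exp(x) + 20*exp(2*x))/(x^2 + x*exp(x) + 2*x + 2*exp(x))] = (-((x*exp(x) + 4*exp(x) + 2)*(x^3*exp(x) - 9*x^2*exp(2*x) + x^2 + 20*x*exp(3*x) - 9*x*exp(x) + 20*exp(2*x)) + 2*(x*exp(x) + 2*x + 3*exp(x) + 2)*(x^3*exp(x) - 18*x^2*exp(2*x) + 3*x^2*exp(x) + 60*x*exp(3*x) - 18*x*exp(2*x) - 9*x*exp(x) + 2*x + 20*exp(3*x) + 40*exp(2*x) - 9*exp(x)))*(x^2 + x*exp(x) + 2*x + 2*exp(x)) + (x^2 + x*exp(x) + 2*x + 2*exp(x))^2*(x^3*exp(x) - 36*x^2*exp(2*x) + 6*x^2*exp(x) + 180*x*exp(3*x) - 72*x*exp(2*x) - 3*x*exp(x) + 120*exp(3*x) + 62*exp(2*x) - 18*exp(x) + 2) + 2*(x*exp(x) + 2*x + 3*exp(x) + 2)^2*(x^3*exp(x) - 9*x^2*exp(2*x) + x^2 + 20*x*exp(3*x) - 9*x*exp(x) + 20*exp(2*x)))/(x^2 + x*exp(x) + 2*x + 2*exp(x))^3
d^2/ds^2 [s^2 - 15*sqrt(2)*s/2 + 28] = 2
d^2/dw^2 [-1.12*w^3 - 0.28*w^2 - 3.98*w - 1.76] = -6.72*w - 0.56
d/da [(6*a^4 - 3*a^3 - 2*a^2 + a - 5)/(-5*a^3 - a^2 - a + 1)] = (-30*a^6 - 12*a^5 - 25*a^4 + 40*a^3 - 81*a^2 - 14*a - 4)/(25*a^6 + 10*a^5 + 11*a^4 - 8*a^3 - a^2 - 2*a + 1)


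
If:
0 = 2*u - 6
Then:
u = 3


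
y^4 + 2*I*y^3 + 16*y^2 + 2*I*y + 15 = (y - 3*I)*(y - I)*(y + I)*(y + 5*I)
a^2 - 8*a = a*(a - 8)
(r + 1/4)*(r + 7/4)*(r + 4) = r^3 + 6*r^2 + 135*r/16 + 7/4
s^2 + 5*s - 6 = (s - 1)*(s + 6)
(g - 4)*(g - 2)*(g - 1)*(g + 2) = g^4 - 5*g^3 + 20*g - 16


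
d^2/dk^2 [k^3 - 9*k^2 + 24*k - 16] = 6*k - 18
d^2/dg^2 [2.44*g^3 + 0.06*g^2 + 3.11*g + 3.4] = 14.64*g + 0.12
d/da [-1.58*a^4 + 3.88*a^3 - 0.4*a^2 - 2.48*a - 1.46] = -6.32*a^3 + 11.64*a^2 - 0.8*a - 2.48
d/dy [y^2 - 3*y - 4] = 2*y - 3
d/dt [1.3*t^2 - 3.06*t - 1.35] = 2.6*t - 3.06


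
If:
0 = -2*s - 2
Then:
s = -1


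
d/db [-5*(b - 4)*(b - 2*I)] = -10*b + 20 + 10*I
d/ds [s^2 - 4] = 2*s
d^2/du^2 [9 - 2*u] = 0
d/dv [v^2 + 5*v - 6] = 2*v + 5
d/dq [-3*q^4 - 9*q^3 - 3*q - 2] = -12*q^3 - 27*q^2 - 3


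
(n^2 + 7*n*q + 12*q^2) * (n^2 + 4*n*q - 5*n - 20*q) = n^4 + 11*n^3*q - 5*n^3 + 40*n^2*q^2 - 55*n^2*q + 48*n*q^3 - 200*n*q^2 - 240*q^3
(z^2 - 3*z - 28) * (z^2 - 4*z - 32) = z^4 - 7*z^3 - 48*z^2 + 208*z + 896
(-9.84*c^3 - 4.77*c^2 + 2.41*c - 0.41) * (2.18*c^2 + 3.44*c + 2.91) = -21.4512*c^5 - 44.2482*c^4 - 39.7894*c^3 - 6.4841*c^2 + 5.6027*c - 1.1931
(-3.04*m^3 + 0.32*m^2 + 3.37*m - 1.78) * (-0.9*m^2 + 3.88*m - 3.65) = 2.736*m^5 - 12.0832*m^4 + 9.3046*m^3 + 13.5096*m^2 - 19.2069*m + 6.497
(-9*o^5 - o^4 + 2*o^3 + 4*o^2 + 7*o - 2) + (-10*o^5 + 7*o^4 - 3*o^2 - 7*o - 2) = -19*o^5 + 6*o^4 + 2*o^3 + o^2 - 4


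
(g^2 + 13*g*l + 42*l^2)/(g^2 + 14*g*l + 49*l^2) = (g + 6*l)/(g + 7*l)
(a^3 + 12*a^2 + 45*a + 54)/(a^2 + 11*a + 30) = (a^2 + 6*a + 9)/(a + 5)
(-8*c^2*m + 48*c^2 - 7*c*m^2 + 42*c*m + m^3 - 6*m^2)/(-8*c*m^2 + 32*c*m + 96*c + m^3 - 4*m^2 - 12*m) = (c + m)/(m + 2)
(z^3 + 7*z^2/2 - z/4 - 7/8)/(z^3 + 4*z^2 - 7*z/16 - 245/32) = 4*(4*z^2 - 1)/(16*z^2 + 8*z - 35)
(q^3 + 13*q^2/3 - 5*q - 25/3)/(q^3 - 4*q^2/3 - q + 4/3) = (3*q^2 + 10*q - 25)/(3*q^2 - 7*q + 4)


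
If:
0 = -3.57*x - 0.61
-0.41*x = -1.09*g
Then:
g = -0.06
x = -0.17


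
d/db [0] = 0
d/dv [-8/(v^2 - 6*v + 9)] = 16*(v - 3)/(v^2 - 6*v + 9)^2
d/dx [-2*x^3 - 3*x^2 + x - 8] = -6*x^2 - 6*x + 1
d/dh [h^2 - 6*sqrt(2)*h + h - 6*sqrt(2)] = 2*h - 6*sqrt(2) + 1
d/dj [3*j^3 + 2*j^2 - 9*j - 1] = 9*j^2 + 4*j - 9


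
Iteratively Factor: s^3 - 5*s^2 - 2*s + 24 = (s - 4)*(s^2 - s - 6) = (s - 4)*(s + 2)*(s - 3)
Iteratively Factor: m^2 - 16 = (m - 4)*(m + 4)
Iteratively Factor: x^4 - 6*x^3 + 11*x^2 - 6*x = (x)*(x^3 - 6*x^2 + 11*x - 6) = x*(x - 2)*(x^2 - 4*x + 3) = x*(x - 3)*(x - 2)*(x - 1)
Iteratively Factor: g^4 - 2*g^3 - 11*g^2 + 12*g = (g - 4)*(g^3 + 2*g^2 - 3*g) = (g - 4)*(g - 1)*(g^2 + 3*g) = (g - 4)*(g - 1)*(g + 3)*(g)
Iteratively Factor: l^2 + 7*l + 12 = (l + 3)*(l + 4)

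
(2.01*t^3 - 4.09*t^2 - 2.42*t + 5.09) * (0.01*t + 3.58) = 0.0201*t^4 + 7.1549*t^3 - 14.6664*t^2 - 8.6127*t + 18.2222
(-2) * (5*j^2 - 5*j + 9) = -10*j^2 + 10*j - 18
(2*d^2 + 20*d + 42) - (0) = 2*d^2 + 20*d + 42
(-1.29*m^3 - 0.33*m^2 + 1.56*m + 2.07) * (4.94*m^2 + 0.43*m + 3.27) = -6.3726*m^5 - 2.1849*m^4 + 3.3462*m^3 + 9.8175*m^2 + 5.9913*m + 6.7689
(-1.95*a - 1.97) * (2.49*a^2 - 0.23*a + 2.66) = -4.8555*a^3 - 4.4568*a^2 - 4.7339*a - 5.2402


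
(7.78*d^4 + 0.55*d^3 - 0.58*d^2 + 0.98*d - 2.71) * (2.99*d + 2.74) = 23.2622*d^5 + 22.9617*d^4 - 0.2272*d^3 + 1.341*d^2 - 5.4177*d - 7.4254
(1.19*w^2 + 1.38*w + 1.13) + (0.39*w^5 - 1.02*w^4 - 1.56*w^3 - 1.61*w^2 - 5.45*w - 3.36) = 0.39*w^5 - 1.02*w^4 - 1.56*w^3 - 0.42*w^2 - 4.07*w - 2.23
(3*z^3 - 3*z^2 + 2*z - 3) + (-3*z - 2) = 3*z^3 - 3*z^2 - z - 5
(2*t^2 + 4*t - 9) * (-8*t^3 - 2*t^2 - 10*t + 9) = -16*t^5 - 36*t^4 + 44*t^3 - 4*t^2 + 126*t - 81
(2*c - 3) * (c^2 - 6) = 2*c^3 - 3*c^2 - 12*c + 18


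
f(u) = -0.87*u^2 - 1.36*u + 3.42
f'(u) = -1.74*u - 1.36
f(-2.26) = 2.05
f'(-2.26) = 2.57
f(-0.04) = 3.47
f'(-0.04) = -1.29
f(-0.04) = 3.47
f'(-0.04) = -1.29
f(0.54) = 2.43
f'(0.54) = -2.30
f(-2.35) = 1.81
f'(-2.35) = 2.73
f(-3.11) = -0.77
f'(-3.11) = 4.05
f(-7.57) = -36.14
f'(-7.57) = 11.81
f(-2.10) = 2.44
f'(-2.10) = 2.29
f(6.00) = -36.06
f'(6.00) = -11.80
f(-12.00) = -105.54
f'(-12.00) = 19.52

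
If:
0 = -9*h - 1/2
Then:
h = -1/18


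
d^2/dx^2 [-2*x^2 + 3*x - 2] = -4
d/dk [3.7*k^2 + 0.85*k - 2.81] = 7.4*k + 0.85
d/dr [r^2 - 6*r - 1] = 2*r - 6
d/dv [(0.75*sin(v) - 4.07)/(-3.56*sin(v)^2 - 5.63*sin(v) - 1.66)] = (2.67*sin(v)^2 - 28.9784*sin(v) - 24.1591)*cos(v)/(12.6736*sin(v)^4 + 40.0856*sin(v)^3 + 43.5161*sin(v)^2 + 18.6916*sin(v) + 2.7556)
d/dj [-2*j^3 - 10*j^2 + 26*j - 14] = -6*j^2 - 20*j + 26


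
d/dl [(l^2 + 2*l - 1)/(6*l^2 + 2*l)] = (-5*l^2 + 6*l + 1)/(2*l^2*(9*l^2 + 6*l + 1))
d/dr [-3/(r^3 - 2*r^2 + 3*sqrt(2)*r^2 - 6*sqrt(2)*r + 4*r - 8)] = 3*(3*r^2 - 4*r + 6*sqrt(2)*r - 6*sqrt(2) + 4)/(r^3 - 2*r^2 + 3*sqrt(2)*r^2 - 6*sqrt(2)*r + 4*r - 8)^2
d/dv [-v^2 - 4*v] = -2*v - 4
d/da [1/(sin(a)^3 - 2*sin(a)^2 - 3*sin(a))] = (4/tan(a) + 3*cos(a)^3/sin(a)^2)/((sin(a) - 3)^2*(sin(a) + 1)^2)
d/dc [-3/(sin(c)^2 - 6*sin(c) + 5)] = 6*(sin(c) - 3)*cos(c)/(sin(c)^2 - 6*sin(c) + 5)^2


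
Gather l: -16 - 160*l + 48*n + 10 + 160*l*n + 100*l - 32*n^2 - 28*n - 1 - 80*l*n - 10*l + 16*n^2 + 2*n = l*(80*n - 70) - 16*n^2 + 22*n - 7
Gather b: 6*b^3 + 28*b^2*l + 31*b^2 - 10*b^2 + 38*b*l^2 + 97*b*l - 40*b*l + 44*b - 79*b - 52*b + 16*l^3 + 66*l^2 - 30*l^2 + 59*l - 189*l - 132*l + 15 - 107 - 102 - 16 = 6*b^3 + b^2*(28*l + 21) + b*(38*l^2 + 57*l - 87) + 16*l^3 + 36*l^2 - 262*l - 210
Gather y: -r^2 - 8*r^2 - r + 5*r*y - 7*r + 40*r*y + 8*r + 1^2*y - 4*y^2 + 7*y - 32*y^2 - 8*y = -9*r^2 + 45*r*y - 36*y^2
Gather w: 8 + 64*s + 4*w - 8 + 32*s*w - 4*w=32*s*w + 64*s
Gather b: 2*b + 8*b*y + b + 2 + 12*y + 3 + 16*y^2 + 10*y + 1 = b*(8*y + 3) + 16*y^2 + 22*y + 6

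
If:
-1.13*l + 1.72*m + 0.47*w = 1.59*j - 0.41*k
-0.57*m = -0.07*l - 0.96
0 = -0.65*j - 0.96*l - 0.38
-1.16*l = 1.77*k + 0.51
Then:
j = 0.597977945225977*w + 4.13336059346268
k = 0.265345674847214*w + 1.80541071531948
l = -0.404880900413422*w - 3.19446290182369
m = 1.29190806468832 - 0.0497222158402448*w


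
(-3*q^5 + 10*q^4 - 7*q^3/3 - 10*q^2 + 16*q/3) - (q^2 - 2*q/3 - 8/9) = -3*q^5 + 10*q^4 - 7*q^3/3 - 11*q^2 + 6*q + 8/9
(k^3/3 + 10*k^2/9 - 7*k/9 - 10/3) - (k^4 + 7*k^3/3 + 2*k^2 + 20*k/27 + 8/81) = -k^4 - 2*k^3 - 8*k^2/9 - 41*k/27 - 278/81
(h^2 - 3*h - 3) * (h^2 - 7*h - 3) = h^4 - 10*h^3 + 15*h^2 + 30*h + 9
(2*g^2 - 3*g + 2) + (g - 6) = 2*g^2 - 2*g - 4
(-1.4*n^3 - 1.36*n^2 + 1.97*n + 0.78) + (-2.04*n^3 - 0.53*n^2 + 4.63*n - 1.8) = -3.44*n^3 - 1.89*n^2 + 6.6*n - 1.02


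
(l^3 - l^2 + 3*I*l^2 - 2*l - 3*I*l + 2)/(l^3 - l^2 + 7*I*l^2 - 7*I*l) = (l^2 + 3*I*l - 2)/(l*(l + 7*I))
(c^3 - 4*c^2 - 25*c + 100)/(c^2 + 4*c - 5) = (c^2 - 9*c + 20)/(c - 1)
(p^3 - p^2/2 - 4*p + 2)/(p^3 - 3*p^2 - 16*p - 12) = (p^2 - 5*p/2 + 1)/(p^2 - 5*p - 6)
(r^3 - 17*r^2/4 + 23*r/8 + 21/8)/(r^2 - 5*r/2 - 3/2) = r - 7/4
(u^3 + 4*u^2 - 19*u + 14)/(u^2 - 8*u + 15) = (u^3 + 4*u^2 - 19*u + 14)/(u^2 - 8*u + 15)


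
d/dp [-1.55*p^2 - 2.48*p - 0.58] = -3.1*p - 2.48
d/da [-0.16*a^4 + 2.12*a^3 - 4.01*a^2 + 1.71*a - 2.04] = -0.64*a^3 + 6.36*a^2 - 8.02*a + 1.71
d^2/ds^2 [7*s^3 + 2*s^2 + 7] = 42*s + 4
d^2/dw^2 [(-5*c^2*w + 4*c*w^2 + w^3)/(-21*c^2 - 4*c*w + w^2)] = c^2*(4368*c^3 + 2016*c^2*w + 1008*c*w^2 + 96*w^3)/(-9261*c^6 - 5292*c^5*w + 315*c^4*w^2 + 440*c^3*w^3 - 15*c^2*w^4 - 12*c*w^5 + w^6)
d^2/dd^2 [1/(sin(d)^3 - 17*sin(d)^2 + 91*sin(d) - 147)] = (-9*sin(d)^4 + 61*sin(d)^3 - 31*sin(d)^2 - 377*sin(d) + 236)/((sin(d) - 7)^4*(sin(d) - 3)^3)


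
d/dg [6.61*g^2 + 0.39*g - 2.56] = 13.22*g + 0.39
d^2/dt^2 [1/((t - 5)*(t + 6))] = 2*((t - 5)^2 + (t - 5)*(t + 6) + (t + 6)^2)/((t - 5)^3*(t + 6)^3)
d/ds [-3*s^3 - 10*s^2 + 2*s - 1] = -9*s^2 - 20*s + 2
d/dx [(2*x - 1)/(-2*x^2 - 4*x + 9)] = 2*(2*x^2 - 2*x + 7)/(4*x^4 + 16*x^3 - 20*x^2 - 72*x + 81)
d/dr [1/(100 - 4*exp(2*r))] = exp(2*r)/(2*(exp(2*r) - 25)^2)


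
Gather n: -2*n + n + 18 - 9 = 9 - n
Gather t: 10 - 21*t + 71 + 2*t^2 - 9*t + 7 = 2*t^2 - 30*t + 88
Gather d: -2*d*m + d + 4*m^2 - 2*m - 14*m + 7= d*(1 - 2*m) + 4*m^2 - 16*m + 7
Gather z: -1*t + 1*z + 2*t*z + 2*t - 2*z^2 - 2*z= t - 2*z^2 + z*(2*t - 1)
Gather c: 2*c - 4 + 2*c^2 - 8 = 2*c^2 + 2*c - 12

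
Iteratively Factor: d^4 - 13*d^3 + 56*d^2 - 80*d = (d)*(d^3 - 13*d^2 + 56*d - 80) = d*(d - 4)*(d^2 - 9*d + 20) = d*(d - 5)*(d - 4)*(d - 4)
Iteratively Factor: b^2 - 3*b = (b - 3)*(b)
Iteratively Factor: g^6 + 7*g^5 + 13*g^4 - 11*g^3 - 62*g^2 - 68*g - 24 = (g - 2)*(g^5 + 9*g^4 + 31*g^3 + 51*g^2 + 40*g + 12) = (g - 2)*(g + 1)*(g^4 + 8*g^3 + 23*g^2 + 28*g + 12) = (g - 2)*(g + 1)*(g + 2)*(g^3 + 6*g^2 + 11*g + 6) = (g - 2)*(g + 1)^2*(g + 2)*(g^2 + 5*g + 6) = (g - 2)*(g + 1)^2*(g + 2)^2*(g + 3)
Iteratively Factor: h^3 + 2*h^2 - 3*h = (h)*(h^2 + 2*h - 3) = h*(h - 1)*(h + 3)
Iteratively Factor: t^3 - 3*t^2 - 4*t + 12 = (t + 2)*(t^2 - 5*t + 6) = (t - 3)*(t + 2)*(t - 2)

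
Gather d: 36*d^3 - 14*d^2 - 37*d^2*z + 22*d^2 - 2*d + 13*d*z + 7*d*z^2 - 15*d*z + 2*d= 36*d^3 + d^2*(8 - 37*z) + d*(7*z^2 - 2*z)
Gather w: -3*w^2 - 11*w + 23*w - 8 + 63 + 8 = -3*w^2 + 12*w + 63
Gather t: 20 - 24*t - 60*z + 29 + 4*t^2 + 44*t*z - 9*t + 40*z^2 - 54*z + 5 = 4*t^2 + t*(44*z - 33) + 40*z^2 - 114*z + 54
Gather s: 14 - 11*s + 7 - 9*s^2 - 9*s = -9*s^2 - 20*s + 21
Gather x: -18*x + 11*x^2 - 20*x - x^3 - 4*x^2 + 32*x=-x^3 + 7*x^2 - 6*x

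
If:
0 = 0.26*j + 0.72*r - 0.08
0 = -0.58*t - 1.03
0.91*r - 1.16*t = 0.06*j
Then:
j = 5.56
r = -1.90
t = -1.78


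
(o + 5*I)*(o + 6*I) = o^2 + 11*I*o - 30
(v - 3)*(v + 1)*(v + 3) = v^3 + v^2 - 9*v - 9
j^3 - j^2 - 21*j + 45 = (j - 3)^2*(j + 5)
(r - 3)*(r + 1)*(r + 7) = r^3 + 5*r^2 - 17*r - 21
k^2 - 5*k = k*(k - 5)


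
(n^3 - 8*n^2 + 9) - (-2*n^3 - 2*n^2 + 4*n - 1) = 3*n^3 - 6*n^2 - 4*n + 10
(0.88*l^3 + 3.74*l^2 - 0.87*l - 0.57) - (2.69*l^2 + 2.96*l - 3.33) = 0.88*l^3 + 1.05*l^2 - 3.83*l + 2.76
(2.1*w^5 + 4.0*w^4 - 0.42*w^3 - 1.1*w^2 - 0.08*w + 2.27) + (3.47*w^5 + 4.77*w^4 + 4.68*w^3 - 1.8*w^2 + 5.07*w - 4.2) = 5.57*w^5 + 8.77*w^4 + 4.26*w^3 - 2.9*w^2 + 4.99*w - 1.93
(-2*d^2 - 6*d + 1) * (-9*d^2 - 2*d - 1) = 18*d^4 + 58*d^3 + 5*d^2 + 4*d - 1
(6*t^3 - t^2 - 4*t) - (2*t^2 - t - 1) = 6*t^3 - 3*t^2 - 3*t + 1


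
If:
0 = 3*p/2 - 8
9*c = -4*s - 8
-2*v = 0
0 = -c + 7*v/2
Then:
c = 0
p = 16/3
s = -2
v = 0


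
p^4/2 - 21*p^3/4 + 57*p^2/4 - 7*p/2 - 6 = (p/2 + 1/4)*(p - 6)*(p - 4)*(p - 1)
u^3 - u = u*(u - 1)*(u + 1)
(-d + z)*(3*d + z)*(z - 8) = -3*d^2*z + 24*d^2 + 2*d*z^2 - 16*d*z + z^3 - 8*z^2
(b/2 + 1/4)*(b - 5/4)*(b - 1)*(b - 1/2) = b^4/2 - 9*b^3/8 + b^2/2 + 9*b/32 - 5/32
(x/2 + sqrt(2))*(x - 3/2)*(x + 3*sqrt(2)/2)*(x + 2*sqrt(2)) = x^4/2 - 3*x^3/4 + 11*sqrt(2)*x^3/4 - 33*sqrt(2)*x^2/8 + 10*x^2 - 15*x + 6*sqrt(2)*x - 9*sqrt(2)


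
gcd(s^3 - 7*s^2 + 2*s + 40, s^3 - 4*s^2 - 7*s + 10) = s^2 - 3*s - 10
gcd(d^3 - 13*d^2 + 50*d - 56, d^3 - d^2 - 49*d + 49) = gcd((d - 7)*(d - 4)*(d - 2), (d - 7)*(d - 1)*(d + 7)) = d - 7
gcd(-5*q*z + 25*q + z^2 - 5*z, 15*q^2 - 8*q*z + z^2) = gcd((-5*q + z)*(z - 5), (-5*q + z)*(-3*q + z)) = -5*q + z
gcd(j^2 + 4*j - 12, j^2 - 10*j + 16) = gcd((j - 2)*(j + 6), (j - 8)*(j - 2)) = j - 2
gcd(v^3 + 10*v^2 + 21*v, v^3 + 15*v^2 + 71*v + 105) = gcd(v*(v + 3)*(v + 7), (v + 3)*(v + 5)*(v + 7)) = v^2 + 10*v + 21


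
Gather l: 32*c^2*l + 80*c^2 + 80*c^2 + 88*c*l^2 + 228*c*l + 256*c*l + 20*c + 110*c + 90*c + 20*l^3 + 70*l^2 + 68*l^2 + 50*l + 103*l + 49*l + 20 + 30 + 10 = 160*c^2 + 220*c + 20*l^3 + l^2*(88*c + 138) + l*(32*c^2 + 484*c + 202) + 60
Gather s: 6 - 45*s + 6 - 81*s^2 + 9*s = -81*s^2 - 36*s + 12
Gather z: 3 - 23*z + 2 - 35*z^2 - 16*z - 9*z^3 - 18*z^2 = -9*z^3 - 53*z^2 - 39*z + 5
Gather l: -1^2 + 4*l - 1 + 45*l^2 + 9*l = 45*l^2 + 13*l - 2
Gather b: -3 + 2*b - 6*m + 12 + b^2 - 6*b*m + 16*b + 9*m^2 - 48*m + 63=b^2 + b*(18 - 6*m) + 9*m^2 - 54*m + 72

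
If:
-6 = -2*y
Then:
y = 3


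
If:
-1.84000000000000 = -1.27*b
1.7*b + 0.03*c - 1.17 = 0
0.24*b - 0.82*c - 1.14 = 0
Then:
No Solution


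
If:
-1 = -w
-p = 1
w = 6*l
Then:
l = 1/6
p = -1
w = 1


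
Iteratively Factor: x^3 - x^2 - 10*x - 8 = (x - 4)*(x^2 + 3*x + 2) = (x - 4)*(x + 1)*(x + 2)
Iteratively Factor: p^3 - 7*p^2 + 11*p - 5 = (p - 1)*(p^2 - 6*p + 5) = (p - 5)*(p - 1)*(p - 1)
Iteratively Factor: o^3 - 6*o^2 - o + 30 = (o - 5)*(o^2 - o - 6) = (o - 5)*(o - 3)*(o + 2)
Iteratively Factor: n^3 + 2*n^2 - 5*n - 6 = (n + 1)*(n^2 + n - 6) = (n + 1)*(n + 3)*(n - 2)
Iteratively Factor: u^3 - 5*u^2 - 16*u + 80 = (u + 4)*(u^2 - 9*u + 20) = (u - 5)*(u + 4)*(u - 4)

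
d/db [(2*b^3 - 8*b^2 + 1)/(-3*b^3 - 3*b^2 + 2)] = b*(-30*b^3 + 21*b - 26)/(9*b^6 + 18*b^5 + 9*b^4 - 12*b^3 - 12*b^2 + 4)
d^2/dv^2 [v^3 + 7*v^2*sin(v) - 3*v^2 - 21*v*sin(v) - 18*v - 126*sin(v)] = -7*v^2*sin(v) + 21*v*sin(v) + 28*v*cos(v) + 6*v + 140*sin(v) - 42*cos(v) - 6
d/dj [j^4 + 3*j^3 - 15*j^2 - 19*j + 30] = 4*j^3 + 9*j^2 - 30*j - 19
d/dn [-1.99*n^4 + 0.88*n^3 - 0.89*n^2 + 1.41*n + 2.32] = -7.96*n^3 + 2.64*n^2 - 1.78*n + 1.41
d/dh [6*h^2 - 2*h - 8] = 12*h - 2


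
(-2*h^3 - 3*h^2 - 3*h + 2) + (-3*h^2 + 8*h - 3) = -2*h^3 - 6*h^2 + 5*h - 1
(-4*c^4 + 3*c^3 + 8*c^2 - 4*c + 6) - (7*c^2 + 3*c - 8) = -4*c^4 + 3*c^3 + c^2 - 7*c + 14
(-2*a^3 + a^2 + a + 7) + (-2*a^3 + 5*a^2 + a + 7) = -4*a^3 + 6*a^2 + 2*a + 14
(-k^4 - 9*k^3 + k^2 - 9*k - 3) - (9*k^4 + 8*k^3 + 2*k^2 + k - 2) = -10*k^4 - 17*k^3 - k^2 - 10*k - 1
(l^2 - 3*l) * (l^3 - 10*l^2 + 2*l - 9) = l^5 - 13*l^4 + 32*l^3 - 15*l^2 + 27*l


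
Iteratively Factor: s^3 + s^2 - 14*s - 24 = (s + 3)*(s^2 - 2*s - 8) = (s - 4)*(s + 3)*(s + 2)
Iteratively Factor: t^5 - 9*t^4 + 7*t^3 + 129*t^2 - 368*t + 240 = (t + 4)*(t^4 - 13*t^3 + 59*t^2 - 107*t + 60) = (t - 3)*(t + 4)*(t^3 - 10*t^2 + 29*t - 20) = (t - 3)*(t - 1)*(t + 4)*(t^2 - 9*t + 20) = (t - 4)*(t - 3)*(t - 1)*(t + 4)*(t - 5)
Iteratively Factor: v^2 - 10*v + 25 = (v - 5)*(v - 5)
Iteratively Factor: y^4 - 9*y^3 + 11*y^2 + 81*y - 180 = (y + 3)*(y^3 - 12*y^2 + 47*y - 60) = (y - 4)*(y + 3)*(y^2 - 8*y + 15) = (y - 5)*(y - 4)*(y + 3)*(y - 3)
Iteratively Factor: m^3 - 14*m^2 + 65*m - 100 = (m - 4)*(m^2 - 10*m + 25) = (m - 5)*(m - 4)*(m - 5)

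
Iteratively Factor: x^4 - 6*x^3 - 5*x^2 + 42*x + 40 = (x + 1)*(x^3 - 7*x^2 + 2*x + 40) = (x + 1)*(x + 2)*(x^2 - 9*x + 20) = (x - 5)*(x + 1)*(x + 2)*(x - 4)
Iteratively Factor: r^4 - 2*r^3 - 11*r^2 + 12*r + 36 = (r - 3)*(r^3 + r^2 - 8*r - 12) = (r - 3)*(r + 2)*(r^2 - r - 6) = (r - 3)*(r + 2)^2*(r - 3)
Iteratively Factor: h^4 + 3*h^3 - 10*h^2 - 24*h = (h)*(h^3 + 3*h^2 - 10*h - 24) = h*(h - 3)*(h^2 + 6*h + 8) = h*(h - 3)*(h + 2)*(h + 4)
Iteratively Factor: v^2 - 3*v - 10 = (v + 2)*(v - 5)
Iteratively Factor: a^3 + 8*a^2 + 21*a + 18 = (a + 2)*(a^2 + 6*a + 9) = (a + 2)*(a + 3)*(a + 3)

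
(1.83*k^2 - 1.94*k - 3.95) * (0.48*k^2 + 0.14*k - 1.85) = 0.8784*k^4 - 0.675*k^3 - 5.5531*k^2 + 3.036*k + 7.3075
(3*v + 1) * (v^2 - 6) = 3*v^3 + v^2 - 18*v - 6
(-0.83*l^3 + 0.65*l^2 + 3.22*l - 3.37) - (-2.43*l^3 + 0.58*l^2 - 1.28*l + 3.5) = 1.6*l^3 + 0.0700000000000001*l^2 + 4.5*l - 6.87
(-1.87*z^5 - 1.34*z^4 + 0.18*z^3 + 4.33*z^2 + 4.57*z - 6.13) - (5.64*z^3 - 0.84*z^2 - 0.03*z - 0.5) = -1.87*z^5 - 1.34*z^4 - 5.46*z^3 + 5.17*z^2 + 4.6*z - 5.63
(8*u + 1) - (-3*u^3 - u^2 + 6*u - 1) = 3*u^3 + u^2 + 2*u + 2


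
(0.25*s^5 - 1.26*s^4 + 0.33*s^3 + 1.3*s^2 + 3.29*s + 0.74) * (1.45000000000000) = 0.3625*s^5 - 1.827*s^4 + 0.4785*s^3 + 1.885*s^2 + 4.7705*s + 1.073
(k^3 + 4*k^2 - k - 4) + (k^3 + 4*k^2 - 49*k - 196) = 2*k^3 + 8*k^2 - 50*k - 200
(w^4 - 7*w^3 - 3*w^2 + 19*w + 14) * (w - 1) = w^5 - 8*w^4 + 4*w^3 + 22*w^2 - 5*w - 14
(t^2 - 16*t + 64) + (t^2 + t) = 2*t^2 - 15*t + 64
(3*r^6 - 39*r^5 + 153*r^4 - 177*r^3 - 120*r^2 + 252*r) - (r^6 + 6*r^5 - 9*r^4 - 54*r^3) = 2*r^6 - 45*r^5 + 162*r^4 - 123*r^3 - 120*r^2 + 252*r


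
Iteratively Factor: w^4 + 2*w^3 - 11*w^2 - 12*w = (w)*(w^3 + 2*w^2 - 11*w - 12) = w*(w + 1)*(w^2 + w - 12) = w*(w + 1)*(w + 4)*(w - 3)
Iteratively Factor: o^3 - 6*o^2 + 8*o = (o - 2)*(o^2 - 4*o) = o*(o - 2)*(o - 4)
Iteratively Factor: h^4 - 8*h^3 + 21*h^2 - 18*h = (h - 2)*(h^3 - 6*h^2 + 9*h) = h*(h - 2)*(h^2 - 6*h + 9) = h*(h - 3)*(h - 2)*(h - 3)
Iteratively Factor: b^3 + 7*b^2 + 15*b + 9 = (b + 3)*(b^2 + 4*b + 3) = (b + 3)^2*(b + 1)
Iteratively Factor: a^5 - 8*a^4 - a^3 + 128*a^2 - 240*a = (a - 5)*(a^4 - 3*a^3 - 16*a^2 + 48*a) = a*(a - 5)*(a^3 - 3*a^2 - 16*a + 48) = a*(a - 5)*(a - 3)*(a^2 - 16) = a*(a - 5)*(a - 4)*(a - 3)*(a + 4)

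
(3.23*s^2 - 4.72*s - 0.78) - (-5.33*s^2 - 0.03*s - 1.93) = 8.56*s^2 - 4.69*s + 1.15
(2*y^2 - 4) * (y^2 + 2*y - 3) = 2*y^4 + 4*y^3 - 10*y^2 - 8*y + 12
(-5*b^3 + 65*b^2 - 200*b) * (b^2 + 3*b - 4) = -5*b^5 + 50*b^4 + 15*b^3 - 860*b^2 + 800*b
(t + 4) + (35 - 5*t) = 39 - 4*t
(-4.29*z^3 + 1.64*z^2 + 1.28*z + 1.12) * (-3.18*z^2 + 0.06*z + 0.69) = 13.6422*z^5 - 5.4726*z^4 - 6.9321*z^3 - 2.3532*z^2 + 0.9504*z + 0.7728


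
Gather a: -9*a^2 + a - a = -9*a^2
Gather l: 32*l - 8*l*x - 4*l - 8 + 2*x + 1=l*(28 - 8*x) + 2*x - 7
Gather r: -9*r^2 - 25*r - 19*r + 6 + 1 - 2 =-9*r^2 - 44*r + 5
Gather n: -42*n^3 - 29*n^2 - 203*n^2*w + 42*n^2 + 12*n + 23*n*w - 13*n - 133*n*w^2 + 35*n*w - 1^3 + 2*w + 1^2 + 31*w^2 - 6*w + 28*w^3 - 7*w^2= -42*n^3 + n^2*(13 - 203*w) + n*(-133*w^2 + 58*w - 1) + 28*w^3 + 24*w^2 - 4*w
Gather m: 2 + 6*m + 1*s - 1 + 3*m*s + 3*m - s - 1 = m*(3*s + 9)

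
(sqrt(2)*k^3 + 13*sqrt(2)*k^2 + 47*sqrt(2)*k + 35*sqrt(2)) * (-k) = -sqrt(2)*k^4 - 13*sqrt(2)*k^3 - 47*sqrt(2)*k^2 - 35*sqrt(2)*k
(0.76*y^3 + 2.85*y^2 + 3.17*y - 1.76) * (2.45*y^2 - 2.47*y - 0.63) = 1.862*y^5 + 5.1053*y^4 + 0.2482*y^3 - 13.9374*y^2 + 2.3501*y + 1.1088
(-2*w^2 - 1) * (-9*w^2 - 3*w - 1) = 18*w^4 + 6*w^3 + 11*w^2 + 3*w + 1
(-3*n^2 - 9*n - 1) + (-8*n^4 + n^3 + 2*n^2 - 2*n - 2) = -8*n^4 + n^3 - n^2 - 11*n - 3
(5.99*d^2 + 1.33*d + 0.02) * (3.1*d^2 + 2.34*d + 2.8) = 18.569*d^4 + 18.1396*d^3 + 19.9462*d^2 + 3.7708*d + 0.056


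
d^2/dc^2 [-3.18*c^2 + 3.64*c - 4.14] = -6.36000000000000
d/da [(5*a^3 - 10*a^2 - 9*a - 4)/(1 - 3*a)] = (-30*a^3 + 45*a^2 - 20*a - 21)/(9*a^2 - 6*a + 1)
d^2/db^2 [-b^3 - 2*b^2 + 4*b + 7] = -6*b - 4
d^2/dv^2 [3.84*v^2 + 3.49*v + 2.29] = 7.68000000000000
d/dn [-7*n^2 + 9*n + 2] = 9 - 14*n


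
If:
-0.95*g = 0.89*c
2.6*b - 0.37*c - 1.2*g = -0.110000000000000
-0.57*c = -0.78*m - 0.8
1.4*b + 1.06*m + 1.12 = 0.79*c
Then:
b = -0.02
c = -0.06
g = 0.06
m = -1.07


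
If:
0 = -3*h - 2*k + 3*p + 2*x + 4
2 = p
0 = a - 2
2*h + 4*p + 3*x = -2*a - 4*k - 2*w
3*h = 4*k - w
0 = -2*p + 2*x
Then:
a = 2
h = 51/11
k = 1/22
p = 2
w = -151/11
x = 2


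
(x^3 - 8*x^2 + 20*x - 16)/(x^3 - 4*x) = (x^2 - 6*x + 8)/(x*(x + 2))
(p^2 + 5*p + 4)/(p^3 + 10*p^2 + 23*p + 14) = (p + 4)/(p^2 + 9*p + 14)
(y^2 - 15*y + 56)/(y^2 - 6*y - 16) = (y - 7)/(y + 2)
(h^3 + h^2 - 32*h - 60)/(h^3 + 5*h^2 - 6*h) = (h^3 + h^2 - 32*h - 60)/(h*(h^2 + 5*h - 6))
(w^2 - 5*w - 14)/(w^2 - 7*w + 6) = (w^2 - 5*w - 14)/(w^2 - 7*w + 6)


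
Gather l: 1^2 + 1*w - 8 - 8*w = -7*w - 7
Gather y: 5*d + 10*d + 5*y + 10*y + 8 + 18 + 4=15*d + 15*y + 30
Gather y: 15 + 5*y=5*y + 15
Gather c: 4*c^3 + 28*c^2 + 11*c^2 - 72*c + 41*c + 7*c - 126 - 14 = 4*c^3 + 39*c^2 - 24*c - 140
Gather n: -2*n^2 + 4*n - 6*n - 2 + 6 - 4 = -2*n^2 - 2*n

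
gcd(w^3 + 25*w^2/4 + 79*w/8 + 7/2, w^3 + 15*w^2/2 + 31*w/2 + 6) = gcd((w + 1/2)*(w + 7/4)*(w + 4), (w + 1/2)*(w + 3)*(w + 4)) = w^2 + 9*w/2 + 2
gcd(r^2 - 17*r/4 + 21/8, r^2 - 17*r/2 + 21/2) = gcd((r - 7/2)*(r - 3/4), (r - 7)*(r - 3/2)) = 1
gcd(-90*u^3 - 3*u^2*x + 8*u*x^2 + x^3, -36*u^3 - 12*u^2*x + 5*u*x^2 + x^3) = -18*u^2 + 3*u*x + x^2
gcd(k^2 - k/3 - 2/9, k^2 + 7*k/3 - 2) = k - 2/3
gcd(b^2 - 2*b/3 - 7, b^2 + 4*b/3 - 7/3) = b + 7/3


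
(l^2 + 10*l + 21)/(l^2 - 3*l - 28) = (l^2 + 10*l + 21)/(l^2 - 3*l - 28)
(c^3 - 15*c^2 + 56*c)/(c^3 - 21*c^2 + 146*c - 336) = c/(c - 6)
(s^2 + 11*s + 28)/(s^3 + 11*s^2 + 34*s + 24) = (s + 7)/(s^2 + 7*s + 6)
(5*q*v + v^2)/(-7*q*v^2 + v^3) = (-5*q - v)/(v*(7*q - v))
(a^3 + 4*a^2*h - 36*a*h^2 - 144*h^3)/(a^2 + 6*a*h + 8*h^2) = (a^2 - 36*h^2)/(a + 2*h)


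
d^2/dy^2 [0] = 0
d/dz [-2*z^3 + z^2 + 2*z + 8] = -6*z^2 + 2*z + 2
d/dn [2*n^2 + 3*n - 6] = 4*n + 3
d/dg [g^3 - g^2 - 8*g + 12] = 3*g^2 - 2*g - 8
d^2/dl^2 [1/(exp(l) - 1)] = (exp(l) + 1)*exp(l)/(exp(l) - 1)^3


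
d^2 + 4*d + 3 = (d + 1)*(d + 3)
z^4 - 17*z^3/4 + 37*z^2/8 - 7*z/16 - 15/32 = (z - 5/2)*(z - 3/2)*(z - 1/2)*(z + 1/4)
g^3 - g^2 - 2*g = g*(g - 2)*(g + 1)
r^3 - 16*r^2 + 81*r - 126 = (r - 7)*(r - 6)*(r - 3)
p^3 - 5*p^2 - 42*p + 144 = (p - 8)*(p - 3)*(p + 6)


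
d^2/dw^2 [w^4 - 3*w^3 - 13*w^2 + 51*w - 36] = 12*w^2 - 18*w - 26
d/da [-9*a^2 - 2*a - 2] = -18*a - 2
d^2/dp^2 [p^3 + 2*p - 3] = 6*p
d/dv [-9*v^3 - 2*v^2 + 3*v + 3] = -27*v^2 - 4*v + 3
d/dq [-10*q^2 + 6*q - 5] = 6 - 20*q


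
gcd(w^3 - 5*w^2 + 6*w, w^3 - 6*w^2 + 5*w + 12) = w - 3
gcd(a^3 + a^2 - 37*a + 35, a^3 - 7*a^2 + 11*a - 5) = a^2 - 6*a + 5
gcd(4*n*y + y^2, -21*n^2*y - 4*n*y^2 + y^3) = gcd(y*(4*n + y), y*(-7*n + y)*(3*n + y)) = y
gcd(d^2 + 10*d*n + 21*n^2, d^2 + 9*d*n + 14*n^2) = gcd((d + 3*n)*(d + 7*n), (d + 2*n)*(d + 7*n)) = d + 7*n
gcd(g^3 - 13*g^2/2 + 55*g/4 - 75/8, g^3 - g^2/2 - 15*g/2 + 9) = g - 3/2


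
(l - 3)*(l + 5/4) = l^2 - 7*l/4 - 15/4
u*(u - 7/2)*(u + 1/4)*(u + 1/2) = u^4 - 11*u^3/4 - 5*u^2/2 - 7*u/16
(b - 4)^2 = b^2 - 8*b + 16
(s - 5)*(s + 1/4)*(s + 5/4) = s^3 - 7*s^2/2 - 115*s/16 - 25/16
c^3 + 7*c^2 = c^2*(c + 7)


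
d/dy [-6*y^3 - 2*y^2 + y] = -18*y^2 - 4*y + 1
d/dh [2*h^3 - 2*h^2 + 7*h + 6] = 6*h^2 - 4*h + 7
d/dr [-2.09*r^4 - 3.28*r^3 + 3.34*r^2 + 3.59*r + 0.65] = -8.36*r^3 - 9.84*r^2 + 6.68*r + 3.59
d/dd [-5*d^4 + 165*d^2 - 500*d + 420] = -20*d^3 + 330*d - 500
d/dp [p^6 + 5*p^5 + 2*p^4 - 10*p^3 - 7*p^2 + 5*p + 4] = 6*p^5 + 25*p^4 + 8*p^3 - 30*p^2 - 14*p + 5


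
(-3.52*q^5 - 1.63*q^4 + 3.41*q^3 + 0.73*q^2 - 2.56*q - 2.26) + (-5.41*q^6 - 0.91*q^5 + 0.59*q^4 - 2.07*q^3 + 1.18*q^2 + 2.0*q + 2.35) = -5.41*q^6 - 4.43*q^5 - 1.04*q^4 + 1.34*q^3 + 1.91*q^2 - 0.56*q + 0.0900000000000003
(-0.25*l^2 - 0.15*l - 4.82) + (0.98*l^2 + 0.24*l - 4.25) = 0.73*l^2 + 0.09*l - 9.07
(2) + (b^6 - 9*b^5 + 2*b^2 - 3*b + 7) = b^6 - 9*b^5 + 2*b^2 - 3*b + 9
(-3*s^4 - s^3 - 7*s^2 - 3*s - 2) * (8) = -24*s^4 - 8*s^3 - 56*s^2 - 24*s - 16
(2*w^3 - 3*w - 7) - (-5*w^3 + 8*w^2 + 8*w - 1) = 7*w^3 - 8*w^2 - 11*w - 6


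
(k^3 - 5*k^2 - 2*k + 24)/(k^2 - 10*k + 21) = (k^2 - 2*k - 8)/(k - 7)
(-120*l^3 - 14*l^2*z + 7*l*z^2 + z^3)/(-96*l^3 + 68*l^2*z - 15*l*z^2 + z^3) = (30*l^2 + 11*l*z + z^2)/(24*l^2 - 11*l*z + z^2)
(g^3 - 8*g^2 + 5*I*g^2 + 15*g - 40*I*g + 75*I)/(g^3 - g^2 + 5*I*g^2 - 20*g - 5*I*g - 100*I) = (g - 3)/(g + 4)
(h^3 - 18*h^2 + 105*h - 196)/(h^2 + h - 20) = (h^2 - 14*h + 49)/(h + 5)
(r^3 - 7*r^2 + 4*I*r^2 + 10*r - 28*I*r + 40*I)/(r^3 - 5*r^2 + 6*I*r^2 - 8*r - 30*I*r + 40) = (r - 2)/(r + 2*I)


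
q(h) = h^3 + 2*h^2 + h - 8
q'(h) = 3*h^2 + 4*h + 1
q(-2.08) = -10.43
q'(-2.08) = 5.66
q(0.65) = -6.23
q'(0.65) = 4.87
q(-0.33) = -8.15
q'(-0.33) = 0.01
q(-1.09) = -8.01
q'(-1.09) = 0.20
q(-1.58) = -8.53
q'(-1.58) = 2.17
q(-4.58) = -66.70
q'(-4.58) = 45.61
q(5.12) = 183.77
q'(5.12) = 100.12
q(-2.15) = -10.84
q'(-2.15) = 6.27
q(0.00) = -8.00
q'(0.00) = 1.00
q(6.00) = 286.00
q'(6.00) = 133.00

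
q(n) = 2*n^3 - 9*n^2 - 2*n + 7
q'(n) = 6*n^2 - 18*n - 2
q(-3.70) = -210.12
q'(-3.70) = 146.74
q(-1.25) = -8.47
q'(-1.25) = 29.88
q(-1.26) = -8.77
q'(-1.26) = 30.21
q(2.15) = -19.03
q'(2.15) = -12.96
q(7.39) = 307.88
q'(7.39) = 192.65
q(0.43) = 4.63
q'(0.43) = -8.63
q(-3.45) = -175.35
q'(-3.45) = 131.52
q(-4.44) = -336.60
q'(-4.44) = 196.20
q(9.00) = 718.00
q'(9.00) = 322.00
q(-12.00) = -4721.00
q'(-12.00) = 1078.00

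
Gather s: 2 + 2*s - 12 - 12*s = -10*s - 10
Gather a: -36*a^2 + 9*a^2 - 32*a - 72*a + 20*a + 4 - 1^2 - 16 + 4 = -27*a^2 - 84*a - 9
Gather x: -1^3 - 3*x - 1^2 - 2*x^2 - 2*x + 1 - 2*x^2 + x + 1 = -4*x^2 - 4*x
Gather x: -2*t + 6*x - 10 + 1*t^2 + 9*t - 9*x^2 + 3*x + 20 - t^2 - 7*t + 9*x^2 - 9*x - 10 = 0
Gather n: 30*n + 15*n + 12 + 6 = 45*n + 18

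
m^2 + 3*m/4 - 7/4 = (m - 1)*(m + 7/4)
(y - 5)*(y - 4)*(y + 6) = y^3 - 3*y^2 - 34*y + 120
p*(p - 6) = p^2 - 6*p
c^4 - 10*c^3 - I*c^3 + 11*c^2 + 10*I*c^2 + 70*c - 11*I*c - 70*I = (c - 7)*(c - 5)*(c + 2)*(c - I)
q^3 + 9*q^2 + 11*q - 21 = (q - 1)*(q + 3)*(q + 7)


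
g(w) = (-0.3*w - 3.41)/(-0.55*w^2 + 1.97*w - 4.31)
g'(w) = (-0.3*w - 3.41)*(1.1*w - 1.97)/(-0.55*w^2 + 1.97*w - 4.31)^2 - 0.3/(-0.55*w^2 + 1.97*w - 4.31) = (-0.165*w^2 - 3.751*w + 8.0107)/(0.3025*w^4 - 2.167*w^3 + 8.6219*w^2 - 16.9814*w + 18.5761)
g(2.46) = 1.49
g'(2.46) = -0.28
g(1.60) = 1.52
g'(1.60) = 0.24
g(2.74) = 1.39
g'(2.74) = -0.38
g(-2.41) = 0.22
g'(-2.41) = 0.11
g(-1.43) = 0.36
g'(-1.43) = 0.19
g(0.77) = 1.17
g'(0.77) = 0.52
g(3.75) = 0.97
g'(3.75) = -0.39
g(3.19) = 1.21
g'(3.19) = -0.43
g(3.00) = 1.29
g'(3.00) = -0.42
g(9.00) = 0.20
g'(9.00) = -0.04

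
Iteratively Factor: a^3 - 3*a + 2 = (a - 1)*(a^2 + a - 2) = (a - 1)*(a + 2)*(a - 1)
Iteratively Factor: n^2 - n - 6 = (n - 3)*(n + 2)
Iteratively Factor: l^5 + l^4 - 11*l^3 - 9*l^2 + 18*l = (l - 3)*(l^4 + 4*l^3 + l^2 - 6*l) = (l - 3)*(l + 2)*(l^3 + 2*l^2 - 3*l) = (l - 3)*(l + 2)*(l + 3)*(l^2 - l) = (l - 3)*(l - 1)*(l + 2)*(l + 3)*(l)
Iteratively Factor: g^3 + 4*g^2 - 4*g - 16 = (g + 4)*(g^2 - 4) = (g - 2)*(g + 4)*(g + 2)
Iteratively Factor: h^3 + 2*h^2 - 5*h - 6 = (h - 2)*(h^2 + 4*h + 3) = (h - 2)*(h + 1)*(h + 3)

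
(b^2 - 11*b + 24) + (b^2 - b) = 2*b^2 - 12*b + 24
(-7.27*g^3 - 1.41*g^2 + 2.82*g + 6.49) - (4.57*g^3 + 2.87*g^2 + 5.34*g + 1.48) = -11.84*g^3 - 4.28*g^2 - 2.52*g + 5.01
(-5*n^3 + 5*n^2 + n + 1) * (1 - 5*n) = 25*n^4 - 30*n^3 - 4*n + 1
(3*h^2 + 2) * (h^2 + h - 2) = 3*h^4 + 3*h^3 - 4*h^2 + 2*h - 4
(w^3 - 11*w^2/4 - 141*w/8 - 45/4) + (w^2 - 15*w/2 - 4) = w^3 - 7*w^2/4 - 201*w/8 - 61/4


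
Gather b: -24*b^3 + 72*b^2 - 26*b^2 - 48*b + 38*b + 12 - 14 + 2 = -24*b^3 + 46*b^2 - 10*b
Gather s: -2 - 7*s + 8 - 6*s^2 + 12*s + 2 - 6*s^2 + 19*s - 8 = -12*s^2 + 24*s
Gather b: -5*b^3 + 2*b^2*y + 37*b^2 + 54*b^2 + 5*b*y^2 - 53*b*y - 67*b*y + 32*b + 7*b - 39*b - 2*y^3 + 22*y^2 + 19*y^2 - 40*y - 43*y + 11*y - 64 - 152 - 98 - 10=-5*b^3 + b^2*(2*y + 91) + b*(5*y^2 - 120*y) - 2*y^3 + 41*y^2 - 72*y - 324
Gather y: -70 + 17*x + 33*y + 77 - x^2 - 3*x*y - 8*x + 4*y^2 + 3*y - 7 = -x^2 + 9*x + 4*y^2 + y*(36 - 3*x)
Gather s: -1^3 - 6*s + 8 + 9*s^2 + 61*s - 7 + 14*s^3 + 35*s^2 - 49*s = 14*s^3 + 44*s^2 + 6*s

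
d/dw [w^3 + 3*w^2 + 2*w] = 3*w^2 + 6*w + 2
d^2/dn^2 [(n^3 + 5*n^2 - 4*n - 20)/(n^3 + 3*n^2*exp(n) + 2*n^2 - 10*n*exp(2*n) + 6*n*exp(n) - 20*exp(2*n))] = (-3*n^5*exp(n) + 49*n^4*exp(2*n) - 3*n^4*exp(n) - 90*n^3*exp(3*n) + 49*n^3*exp(2*n) + 60*n^3*exp(n) + 6*n^3 + 400*n^2*exp(4*n) - 90*n^2*exp(3*n) - 790*n^2*exp(2*n) - 180*n^2*exp(n) - 60*n^2 + 400*n*exp(4*n) + 900*n*exp(3*n) + 1600*n*exp(2*n) - 180*n*exp(n) - 5000*exp(4*n) + 1980*exp(3*n) - 380*exp(2*n))/(n^6 + 9*n^5*exp(n) - 3*n^4*exp(2*n) - 153*n^3*exp(3*n) + 30*n^2*exp(4*n) + 900*n*exp(5*n) - 1000*exp(6*n))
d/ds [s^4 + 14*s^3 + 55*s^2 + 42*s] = 4*s^3 + 42*s^2 + 110*s + 42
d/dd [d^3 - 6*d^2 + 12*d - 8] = 3*d^2 - 12*d + 12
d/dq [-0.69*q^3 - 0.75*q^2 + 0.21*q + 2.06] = -2.07*q^2 - 1.5*q + 0.21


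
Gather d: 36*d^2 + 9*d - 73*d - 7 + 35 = 36*d^2 - 64*d + 28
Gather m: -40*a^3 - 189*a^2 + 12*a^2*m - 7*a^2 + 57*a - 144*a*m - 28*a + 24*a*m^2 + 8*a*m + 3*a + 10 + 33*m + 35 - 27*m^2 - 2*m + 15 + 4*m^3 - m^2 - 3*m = -40*a^3 - 196*a^2 + 32*a + 4*m^3 + m^2*(24*a - 28) + m*(12*a^2 - 136*a + 28) + 60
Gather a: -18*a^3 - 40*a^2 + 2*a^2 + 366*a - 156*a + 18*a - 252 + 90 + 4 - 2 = -18*a^3 - 38*a^2 + 228*a - 160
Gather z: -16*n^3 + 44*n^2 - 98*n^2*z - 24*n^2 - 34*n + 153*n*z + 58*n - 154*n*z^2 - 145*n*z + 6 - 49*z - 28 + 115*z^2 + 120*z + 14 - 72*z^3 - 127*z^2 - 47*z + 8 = -16*n^3 + 20*n^2 + 24*n - 72*z^3 + z^2*(-154*n - 12) + z*(-98*n^2 + 8*n + 24)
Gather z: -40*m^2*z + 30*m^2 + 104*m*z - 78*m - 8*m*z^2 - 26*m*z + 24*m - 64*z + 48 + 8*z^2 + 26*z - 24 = 30*m^2 - 54*m + z^2*(8 - 8*m) + z*(-40*m^2 + 78*m - 38) + 24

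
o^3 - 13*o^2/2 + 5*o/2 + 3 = (o - 6)*(o - 1)*(o + 1/2)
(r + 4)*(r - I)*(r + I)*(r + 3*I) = r^4 + 4*r^3 + 3*I*r^3 + r^2 + 12*I*r^2 + 4*r + 3*I*r + 12*I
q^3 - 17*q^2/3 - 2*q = q*(q - 6)*(q + 1/3)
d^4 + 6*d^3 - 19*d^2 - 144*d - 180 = (d - 5)*(d + 2)*(d + 3)*(d + 6)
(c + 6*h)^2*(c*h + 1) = c^3*h + 12*c^2*h^2 + c^2 + 36*c*h^3 + 12*c*h + 36*h^2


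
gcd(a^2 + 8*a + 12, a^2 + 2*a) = a + 2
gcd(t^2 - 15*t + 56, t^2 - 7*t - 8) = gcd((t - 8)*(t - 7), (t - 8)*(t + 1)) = t - 8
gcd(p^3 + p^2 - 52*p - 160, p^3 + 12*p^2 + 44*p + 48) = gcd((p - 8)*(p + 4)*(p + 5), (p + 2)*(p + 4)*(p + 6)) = p + 4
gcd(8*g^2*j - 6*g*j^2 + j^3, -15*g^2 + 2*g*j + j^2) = 1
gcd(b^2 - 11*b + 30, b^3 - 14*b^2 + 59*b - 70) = b - 5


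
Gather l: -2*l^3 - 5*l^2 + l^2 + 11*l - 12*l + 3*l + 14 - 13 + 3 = -2*l^3 - 4*l^2 + 2*l + 4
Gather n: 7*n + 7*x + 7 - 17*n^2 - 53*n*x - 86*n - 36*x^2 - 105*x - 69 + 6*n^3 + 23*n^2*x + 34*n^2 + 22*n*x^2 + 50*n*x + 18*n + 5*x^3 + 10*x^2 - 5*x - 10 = 6*n^3 + n^2*(23*x + 17) + n*(22*x^2 - 3*x - 61) + 5*x^3 - 26*x^2 - 103*x - 72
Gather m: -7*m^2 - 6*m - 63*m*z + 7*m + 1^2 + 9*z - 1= -7*m^2 + m*(1 - 63*z) + 9*z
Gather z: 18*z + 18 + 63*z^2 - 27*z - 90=63*z^2 - 9*z - 72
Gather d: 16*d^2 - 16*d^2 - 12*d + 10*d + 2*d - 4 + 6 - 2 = 0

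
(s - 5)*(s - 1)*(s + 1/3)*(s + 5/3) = s^4 - 4*s^3 - 58*s^2/9 + 20*s/3 + 25/9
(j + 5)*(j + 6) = j^2 + 11*j + 30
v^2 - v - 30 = (v - 6)*(v + 5)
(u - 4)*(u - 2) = u^2 - 6*u + 8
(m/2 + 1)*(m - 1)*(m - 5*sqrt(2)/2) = m^3/2 - 5*sqrt(2)*m^2/4 + m^2/2 - 5*sqrt(2)*m/4 - m + 5*sqrt(2)/2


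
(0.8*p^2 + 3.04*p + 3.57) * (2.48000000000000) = 1.984*p^2 + 7.5392*p + 8.8536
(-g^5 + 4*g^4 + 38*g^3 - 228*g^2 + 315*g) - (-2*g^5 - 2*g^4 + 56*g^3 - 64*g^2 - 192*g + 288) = g^5 + 6*g^4 - 18*g^3 - 164*g^2 + 507*g - 288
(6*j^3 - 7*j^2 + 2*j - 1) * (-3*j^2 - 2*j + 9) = -18*j^5 + 9*j^4 + 62*j^3 - 64*j^2 + 20*j - 9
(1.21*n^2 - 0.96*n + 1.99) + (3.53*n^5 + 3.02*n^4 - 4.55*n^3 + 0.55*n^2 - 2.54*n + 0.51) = 3.53*n^5 + 3.02*n^4 - 4.55*n^3 + 1.76*n^2 - 3.5*n + 2.5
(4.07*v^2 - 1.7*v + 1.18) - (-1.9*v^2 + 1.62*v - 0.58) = 5.97*v^2 - 3.32*v + 1.76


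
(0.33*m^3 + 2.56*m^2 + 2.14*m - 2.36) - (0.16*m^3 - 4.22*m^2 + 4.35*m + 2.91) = 0.17*m^3 + 6.78*m^2 - 2.21*m - 5.27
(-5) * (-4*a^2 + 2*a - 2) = 20*a^2 - 10*a + 10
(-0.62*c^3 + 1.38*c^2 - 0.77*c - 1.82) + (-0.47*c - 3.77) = -0.62*c^3 + 1.38*c^2 - 1.24*c - 5.59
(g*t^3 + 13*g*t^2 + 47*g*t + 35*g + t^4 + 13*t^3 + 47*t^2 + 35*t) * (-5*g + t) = -5*g^2*t^3 - 65*g^2*t^2 - 235*g^2*t - 175*g^2 - 4*g*t^4 - 52*g*t^3 - 188*g*t^2 - 140*g*t + t^5 + 13*t^4 + 47*t^3 + 35*t^2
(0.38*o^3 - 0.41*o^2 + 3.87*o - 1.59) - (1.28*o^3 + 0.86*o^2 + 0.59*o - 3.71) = -0.9*o^3 - 1.27*o^2 + 3.28*o + 2.12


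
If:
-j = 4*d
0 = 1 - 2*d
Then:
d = 1/2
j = -2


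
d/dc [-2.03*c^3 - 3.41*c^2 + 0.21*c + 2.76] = -6.09*c^2 - 6.82*c + 0.21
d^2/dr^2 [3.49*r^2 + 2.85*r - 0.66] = 6.98000000000000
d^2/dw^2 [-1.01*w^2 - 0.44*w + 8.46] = -2.02000000000000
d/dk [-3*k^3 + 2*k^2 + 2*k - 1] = -9*k^2 + 4*k + 2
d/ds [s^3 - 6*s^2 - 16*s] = 3*s^2 - 12*s - 16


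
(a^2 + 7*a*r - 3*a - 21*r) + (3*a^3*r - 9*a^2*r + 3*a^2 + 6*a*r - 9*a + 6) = 3*a^3*r - 9*a^2*r + 4*a^2 + 13*a*r - 12*a - 21*r + 6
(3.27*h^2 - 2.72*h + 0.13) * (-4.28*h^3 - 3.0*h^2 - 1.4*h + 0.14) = -13.9956*h^5 + 1.8316*h^4 + 3.0256*h^3 + 3.8758*h^2 - 0.5628*h + 0.0182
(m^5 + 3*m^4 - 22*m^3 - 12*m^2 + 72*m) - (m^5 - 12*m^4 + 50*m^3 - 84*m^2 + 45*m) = 15*m^4 - 72*m^3 + 72*m^2 + 27*m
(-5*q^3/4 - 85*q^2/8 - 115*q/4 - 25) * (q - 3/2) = -5*q^4/4 - 35*q^3/4 - 205*q^2/16 + 145*q/8 + 75/2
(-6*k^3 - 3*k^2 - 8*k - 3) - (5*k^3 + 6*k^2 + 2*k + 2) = -11*k^3 - 9*k^2 - 10*k - 5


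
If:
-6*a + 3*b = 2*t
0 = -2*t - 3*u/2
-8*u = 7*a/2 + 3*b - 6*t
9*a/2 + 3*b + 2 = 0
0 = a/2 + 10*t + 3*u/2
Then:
No Solution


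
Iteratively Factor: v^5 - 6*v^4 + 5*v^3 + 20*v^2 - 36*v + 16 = (v - 1)*(v^4 - 5*v^3 + 20*v - 16) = (v - 2)*(v - 1)*(v^3 - 3*v^2 - 6*v + 8) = (v - 4)*(v - 2)*(v - 1)*(v^2 + v - 2) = (v - 4)*(v - 2)*(v - 1)^2*(v + 2)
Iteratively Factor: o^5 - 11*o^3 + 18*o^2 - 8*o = (o - 2)*(o^4 + 2*o^3 - 7*o^2 + 4*o) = (o - 2)*(o + 4)*(o^3 - 2*o^2 + o) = o*(o - 2)*(o + 4)*(o^2 - 2*o + 1) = o*(o - 2)*(o - 1)*(o + 4)*(o - 1)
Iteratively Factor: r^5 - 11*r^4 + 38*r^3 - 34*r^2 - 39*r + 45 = (r - 5)*(r^4 - 6*r^3 + 8*r^2 + 6*r - 9) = (r - 5)*(r + 1)*(r^3 - 7*r^2 + 15*r - 9) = (r - 5)*(r - 1)*(r + 1)*(r^2 - 6*r + 9) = (r - 5)*(r - 3)*(r - 1)*(r + 1)*(r - 3)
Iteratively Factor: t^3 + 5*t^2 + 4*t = (t + 1)*(t^2 + 4*t) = (t + 1)*(t + 4)*(t)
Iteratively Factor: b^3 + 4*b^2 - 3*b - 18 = (b + 3)*(b^2 + b - 6) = (b - 2)*(b + 3)*(b + 3)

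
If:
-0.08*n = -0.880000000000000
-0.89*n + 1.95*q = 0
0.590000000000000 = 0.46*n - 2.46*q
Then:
No Solution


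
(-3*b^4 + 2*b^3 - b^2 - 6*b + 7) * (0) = 0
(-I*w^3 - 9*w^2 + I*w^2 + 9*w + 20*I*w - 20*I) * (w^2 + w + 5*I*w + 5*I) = -I*w^5 - 4*w^4 - 24*I*w^3 - 96*w^2 + 25*I*w + 100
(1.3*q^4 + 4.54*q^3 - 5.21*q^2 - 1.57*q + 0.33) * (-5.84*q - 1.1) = -7.592*q^5 - 27.9436*q^4 + 25.4324*q^3 + 14.8998*q^2 - 0.2002*q - 0.363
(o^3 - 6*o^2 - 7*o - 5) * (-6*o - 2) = -6*o^4 + 34*o^3 + 54*o^2 + 44*o + 10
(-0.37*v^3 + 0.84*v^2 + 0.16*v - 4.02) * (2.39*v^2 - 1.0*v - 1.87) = -0.8843*v^5 + 2.3776*v^4 + 0.2343*v^3 - 11.3386*v^2 + 3.7208*v + 7.5174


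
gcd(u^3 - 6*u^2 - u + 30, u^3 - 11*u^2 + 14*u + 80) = u^2 - 3*u - 10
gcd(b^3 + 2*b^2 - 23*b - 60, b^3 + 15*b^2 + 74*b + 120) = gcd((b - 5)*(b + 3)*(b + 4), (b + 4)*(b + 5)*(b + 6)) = b + 4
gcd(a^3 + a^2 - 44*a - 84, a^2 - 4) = a + 2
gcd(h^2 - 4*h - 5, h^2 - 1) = h + 1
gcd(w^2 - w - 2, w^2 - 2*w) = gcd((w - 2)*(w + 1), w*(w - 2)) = w - 2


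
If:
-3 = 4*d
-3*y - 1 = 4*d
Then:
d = -3/4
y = 2/3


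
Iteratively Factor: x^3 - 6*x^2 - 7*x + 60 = (x - 4)*(x^2 - 2*x - 15) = (x - 4)*(x + 3)*(x - 5)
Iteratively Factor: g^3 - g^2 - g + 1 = (g - 1)*(g^2 - 1) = (g - 1)*(g + 1)*(g - 1)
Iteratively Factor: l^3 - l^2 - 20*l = (l)*(l^2 - l - 20) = l*(l + 4)*(l - 5)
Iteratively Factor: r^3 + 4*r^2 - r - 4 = (r - 1)*(r^2 + 5*r + 4) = (r - 1)*(r + 1)*(r + 4)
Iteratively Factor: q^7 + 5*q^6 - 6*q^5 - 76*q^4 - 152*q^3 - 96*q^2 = (q + 2)*(q^6 + 3*q^5 - 12*q^4 - 52*q^3 - 48*q^2) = (q + 2)^2*(q^5 + q^4 - 14*q^3 - 24*q^2) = q*(q + 2)^2*(q^4 + q^3 - 14*q^2 - 24*q) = q*(q - 4)*(q + 2)^2*(q^3 + 5*q^2 + 6*q) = q^2*(q - 4)*(q + 2)^2*(q^2 + 5*q + 6) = q^2*(q - 4)*(q + 2)^3*(q + 3)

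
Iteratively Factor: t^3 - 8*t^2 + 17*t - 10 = (t - 5)*(t^2 - 3*t + 2) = (t - 5)*(t - 1)*(t - 2)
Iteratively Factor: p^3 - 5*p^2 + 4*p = (p)*(p^2 - 5*p + 4) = p*(p - 1)*(p - 4)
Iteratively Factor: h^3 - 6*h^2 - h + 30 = (h - 5)*(h^2 - h - 6) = (h - 5)*(h + 2)*(h - 3)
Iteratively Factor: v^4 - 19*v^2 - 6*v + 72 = (v - 2)*(v^3 + 2*v^2 - 15*v - 36) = (v - 2)*(v + 3)*(v^2 - v - 12) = (v - 4)*(v - 2)*(v + 3)*(v + 3)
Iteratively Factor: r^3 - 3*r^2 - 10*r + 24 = (r - 4)*(r^2 + r - 6) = (r - 4)*(r - 2)*(r + 3)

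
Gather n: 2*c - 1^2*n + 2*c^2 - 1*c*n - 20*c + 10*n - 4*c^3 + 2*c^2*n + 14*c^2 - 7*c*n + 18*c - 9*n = -4*c^3 + 16*c^2 + n*(2*c^2 - 8*c)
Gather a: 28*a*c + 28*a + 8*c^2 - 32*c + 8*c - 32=a*(28*c + 28) + 8*c^2 - 24*c - 32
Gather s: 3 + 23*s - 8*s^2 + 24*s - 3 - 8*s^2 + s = -16*s^2 + 48*s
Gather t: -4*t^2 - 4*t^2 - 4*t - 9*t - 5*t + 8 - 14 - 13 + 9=-8*t^2 - 18*t - 10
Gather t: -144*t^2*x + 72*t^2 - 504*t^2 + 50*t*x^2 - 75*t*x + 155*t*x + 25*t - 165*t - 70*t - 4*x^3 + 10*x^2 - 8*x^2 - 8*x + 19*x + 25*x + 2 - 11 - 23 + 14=t^2*(-144*x - 432) + t*(50*x^2 + 80*x - 210) - 4*x^3 + 2*x^2 + 36*x - 18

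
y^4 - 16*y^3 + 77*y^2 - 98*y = y*(y - 7)^2*(y - 2)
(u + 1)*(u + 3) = u^2 + 4*u + 3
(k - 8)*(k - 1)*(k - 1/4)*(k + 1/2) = k^4 - 35*k^3/4 + 45*k^2/8 + 25*k/8 - 1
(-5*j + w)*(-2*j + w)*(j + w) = 10*j^3 + 3*j^2*w - 6*j*w^2 + w^3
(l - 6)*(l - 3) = l^2 - 9*l + 18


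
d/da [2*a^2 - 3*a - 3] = 4*a - 3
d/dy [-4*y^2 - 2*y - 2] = -8*y - 2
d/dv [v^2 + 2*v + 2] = 2*v + 2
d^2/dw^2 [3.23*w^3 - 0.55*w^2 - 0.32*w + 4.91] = 19.38*w - 1.1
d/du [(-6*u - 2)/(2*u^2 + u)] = 2*(6*u^2 + 4*u + 1)/(u^2*(4*u^2 + 4*u + 1))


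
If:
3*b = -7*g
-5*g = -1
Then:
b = -7/15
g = 1/5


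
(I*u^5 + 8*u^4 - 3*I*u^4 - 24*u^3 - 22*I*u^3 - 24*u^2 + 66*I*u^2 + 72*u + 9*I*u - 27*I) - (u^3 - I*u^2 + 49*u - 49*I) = I*u^5 + 8*u^4 - 3*I*u^4 - 25*u^3 - 22*I*u^3 - 24*u^2 + 67*I*u^2 + 23*u + 9*I*u + 22*I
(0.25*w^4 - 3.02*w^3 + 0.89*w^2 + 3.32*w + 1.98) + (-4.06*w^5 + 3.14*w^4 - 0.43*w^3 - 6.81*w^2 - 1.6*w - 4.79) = -4.06*w^5 + 3.39*w^4 - 3.45*w^3 - 5.92*w^2 + 1.72*w - 2.81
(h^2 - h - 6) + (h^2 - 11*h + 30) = 2*h^2 - 12*h + 24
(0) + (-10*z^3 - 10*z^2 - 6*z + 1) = -10*z^3 - 10*z^2 - 6*z + 1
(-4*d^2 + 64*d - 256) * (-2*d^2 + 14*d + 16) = 8*d^4 - 184*d^3 + 1344*d^2 - 2560*d - 4096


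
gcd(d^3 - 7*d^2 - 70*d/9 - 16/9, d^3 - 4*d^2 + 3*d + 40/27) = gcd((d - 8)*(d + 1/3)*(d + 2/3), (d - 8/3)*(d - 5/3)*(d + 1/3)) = d + 1/3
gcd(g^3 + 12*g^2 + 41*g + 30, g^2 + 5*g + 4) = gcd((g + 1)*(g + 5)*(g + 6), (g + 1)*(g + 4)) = g + 1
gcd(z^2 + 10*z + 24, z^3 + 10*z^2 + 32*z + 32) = z + 4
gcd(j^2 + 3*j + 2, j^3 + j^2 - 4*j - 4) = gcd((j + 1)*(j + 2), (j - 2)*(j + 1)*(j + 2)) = j^2 + 3*j + 2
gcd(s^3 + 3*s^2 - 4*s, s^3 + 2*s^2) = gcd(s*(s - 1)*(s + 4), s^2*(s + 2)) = s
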